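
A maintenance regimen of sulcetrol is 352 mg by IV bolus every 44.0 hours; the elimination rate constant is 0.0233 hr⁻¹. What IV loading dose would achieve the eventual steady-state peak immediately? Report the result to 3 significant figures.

Accumulation ratio R = 1 / (1 − e^(−kτ)) = 1 / (1 − e^(−0.02330×44.0)) = 1 / (1 − 0.3587) = 1.559
Loading dose = maintenance dose × R = 352 × 1.559 ≈ 549 mg

549 mg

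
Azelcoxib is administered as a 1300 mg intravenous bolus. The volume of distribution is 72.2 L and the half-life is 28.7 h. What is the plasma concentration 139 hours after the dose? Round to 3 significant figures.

C₀ = dose / V = 1300 / 72.2 = 18.01 µg/mL
k = ln 2 / 28.7 = 0.02415 h⁻¹
C(t) = C₀ e^(−kt) = 18.01 × e^(−0.02415 × 139) = 18.01 × e^(−3.357) = 18.01 × 0.03484 ≈ 0.627 µg/mL

0.627 µg/mL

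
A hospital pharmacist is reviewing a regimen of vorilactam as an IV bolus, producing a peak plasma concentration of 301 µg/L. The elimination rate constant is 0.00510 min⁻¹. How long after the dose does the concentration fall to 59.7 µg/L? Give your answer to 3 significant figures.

C(t) = C₀ e^(−kt)  ⇒  t = ln(C₀/C) / k
t = ln(301/59.7) / 0.005100 = 1.618 / 0.005100 ≈ 317 minutes

317 minutes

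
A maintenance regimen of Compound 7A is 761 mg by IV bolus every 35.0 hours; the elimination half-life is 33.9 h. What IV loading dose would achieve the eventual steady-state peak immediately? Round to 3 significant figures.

k = ln 2 / 33.9 = 0.02045 h⁻¹
Accumulation ratio R = 1 / (1 − e^(−kτ)) = 1 / (1 − e^(−0.02045×35.0)) = 1 / (1 − 0.4889) = 1.956
Loading dose = maintenance dose × R = 761 × 1.956 ≈ 1490 mg

1490 mg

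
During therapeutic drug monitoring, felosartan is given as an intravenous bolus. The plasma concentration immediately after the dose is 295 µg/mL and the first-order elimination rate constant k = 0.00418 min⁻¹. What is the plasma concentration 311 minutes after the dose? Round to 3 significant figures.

80.4 µg/mL

C(t) = C₀ e^(−kt) = 295 × e^(−0.004180 × 311) = 295 × e^(−1.300) = 295 × 0.2725 ≈ 80.4 µg/mL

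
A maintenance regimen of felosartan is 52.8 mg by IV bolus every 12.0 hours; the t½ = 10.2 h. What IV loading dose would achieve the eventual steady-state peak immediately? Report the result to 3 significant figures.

k = ln 2 / 10.2 = 0.06796 h⁻¹
Accumulation ratio R = 1 / (1 − e^(−kτ)) = 1 / (1 − e^(−0.06796×12.0)) = 1 / (1 − 0.4424) = 1.794
Loading dose = maintenance dose × R = 52.8 × 1.794 ≈ 94.7 mg

94.7 mg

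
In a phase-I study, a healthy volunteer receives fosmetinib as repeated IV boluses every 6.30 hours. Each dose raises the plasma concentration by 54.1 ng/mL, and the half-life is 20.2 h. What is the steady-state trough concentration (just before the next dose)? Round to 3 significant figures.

224 ng/mL

k = ln 2 / 20.2 = 0.03431 h⁻¹
Fraction remaining after one interval: e^(−kτ) = e^(−0.03431 × 6.30) = 0.8056
R = 1 / (1 − 0.8056) = 5.144
Css,max = 54.1 × 5.144 = 278.3 ng/mL
Css,min = Css,max × e^(−kτ) = 278.3 × 0.8056 ≈ 224 ng/mL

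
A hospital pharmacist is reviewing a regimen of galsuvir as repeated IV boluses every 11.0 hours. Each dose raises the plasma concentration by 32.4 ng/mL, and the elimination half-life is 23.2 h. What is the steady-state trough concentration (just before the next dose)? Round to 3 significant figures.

k = ln 2 / 23.2 = 0.02988 h⁻¹
Fraction remaining after one interval: e^(−kτ) = e^(−0.02988 × 11.0) = 0.7199
R = 1 / (1 − 0.7199) = 3.570
Css,max = 32.4 × 3.570 = 115.7 ng/mL
Css,min = Css,max × e^(−kτ) = 115.7 × 0.7199 ≈ 83.3 ng/mL

83.3 ng/mL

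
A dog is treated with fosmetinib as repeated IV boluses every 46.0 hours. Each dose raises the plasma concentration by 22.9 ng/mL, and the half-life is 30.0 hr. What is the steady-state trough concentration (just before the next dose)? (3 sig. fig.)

12.1 ng/mL

k = ln 2 / 30.0 = 0.02310 hr⁻¹
Fraction remaining after one interval: e^(−kτ) = e^(−0.02310 × 46.0) = 0.3455
R = 1 / (1 − 0.3455) = 1.528
Css,max = 22.9 × 1.528 = 34.99 ng/mL
Css,min = Css,max × e^(−kτ) = 34.99 × 0.3455 ≈ 12.1 ng/mL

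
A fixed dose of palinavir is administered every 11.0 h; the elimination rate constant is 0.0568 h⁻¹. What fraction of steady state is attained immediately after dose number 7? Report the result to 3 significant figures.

f_n = 1 − e^(−nkτ) = 1 − e^(−7 × 0.05680 × 11.0) = 1 − e^(−4.374) = 1 − 0.01261 ≈ 0.987

0.987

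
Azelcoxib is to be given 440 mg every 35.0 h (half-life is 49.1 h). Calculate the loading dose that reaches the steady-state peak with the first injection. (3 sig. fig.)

k = ln 2 / 49.1 = 0.01412 h⁻¹
Accumulation ratio R = 1 / (1 − e^(−kτ)) = 1 / (1 − e^(−0.01412×35.0)) = 1 / (1 − 0.6101) = 2.565
Loading dose = maintenance dose × R = 440 × 2.565 ≈ 1130 mg

1130 mg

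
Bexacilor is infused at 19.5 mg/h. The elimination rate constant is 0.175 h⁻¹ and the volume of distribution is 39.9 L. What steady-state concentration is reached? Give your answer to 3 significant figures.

CL = k · V = 0.175 × 39.9 = 6.982 L/h
Css = rate / CL = 19.5 / 6.982 ≈ 2.79 µg/mL

2.79 µg/mL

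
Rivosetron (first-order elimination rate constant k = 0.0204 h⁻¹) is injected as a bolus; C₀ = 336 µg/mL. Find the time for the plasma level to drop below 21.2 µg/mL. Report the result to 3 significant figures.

135 hours

C(t) = C₀ e^(−kt)  ⇒  t = ln(C₀/C) / k
t = ln(336/21.2) / 0.02040 = 2.763 / 0.02040 ≈ 135 hours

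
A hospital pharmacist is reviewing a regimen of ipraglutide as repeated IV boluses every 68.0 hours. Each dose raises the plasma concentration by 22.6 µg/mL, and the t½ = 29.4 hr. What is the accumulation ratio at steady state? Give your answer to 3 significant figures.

1.25

k = ln 2 / 29.4 = 0.02358 hr⁻¹
Fraction remaining after one interval: e^(−kτ) = e^(−0.02358 × 68.0) = 0.2013
R = 1 / (1 − 0.2013) = 1 / 0.7987 ≈ 1.25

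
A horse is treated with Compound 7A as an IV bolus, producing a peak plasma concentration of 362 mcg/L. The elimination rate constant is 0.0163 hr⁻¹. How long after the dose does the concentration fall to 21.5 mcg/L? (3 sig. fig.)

C(t) = C₀ e^(−kt)  ⇒  t = ln(C₀/C) / k
t = ln(362/21.5) / 0.01630 = 2.824 / 0.01630 ≈ 173 hours

173 hours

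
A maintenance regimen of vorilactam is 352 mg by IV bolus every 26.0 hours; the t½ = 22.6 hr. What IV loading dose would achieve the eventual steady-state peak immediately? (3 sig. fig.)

k = ln 2 / 22.6 = 0.03067 hr⁻¹
Accumulation ratio R = 1 / (1 − e^(−kτ)) = 1 / (1 − e^(−0.03067×26.0)) = 1 / (1 − 0.4505) = 1.820
Loading dose = maintenance dose × R = 352 × 1.820 ≈ 641 mg

641 mg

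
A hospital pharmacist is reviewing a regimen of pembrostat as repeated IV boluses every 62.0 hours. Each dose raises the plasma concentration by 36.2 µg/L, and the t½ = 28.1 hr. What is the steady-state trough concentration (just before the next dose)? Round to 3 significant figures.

10.0 µg/L

k = ln 2 / 28.1 = 0.02467 hr⁻¹
Fraction remaining after one interval: e^(−kτ) = e^(−0.02467 × 62.0) = 0.2167
R = 1 / (1 − 0.2167) = 1.277
Css,max = 36.2 × 1.277 = 46.21 µg/L
Css,min = Css,max × e^(−kτ) = 46.21 × 0.2167 ≈ 10.0 µg/L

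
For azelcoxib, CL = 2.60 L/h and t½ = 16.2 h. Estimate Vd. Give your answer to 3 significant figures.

k = ln 2 / t½ = ln 2 / 16.2 = 0.04279 h⁻¹
V = CL / k = 2.60 / 0.04279 ≈ 60.8 L

60.8 L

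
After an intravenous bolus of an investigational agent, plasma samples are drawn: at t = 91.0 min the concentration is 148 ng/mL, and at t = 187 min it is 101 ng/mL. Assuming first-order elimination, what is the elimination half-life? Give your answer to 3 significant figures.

k = ln(C₁/C₂) / (t₂ − t₁) = ln(148/101) / (187 − 91.0)
  = 0.3821 / 96.00 = 0.003980 min⁻¹
t½ = ln 2 / k = ln 2 / 0.003980 ≈ 174 minutes

174 minutes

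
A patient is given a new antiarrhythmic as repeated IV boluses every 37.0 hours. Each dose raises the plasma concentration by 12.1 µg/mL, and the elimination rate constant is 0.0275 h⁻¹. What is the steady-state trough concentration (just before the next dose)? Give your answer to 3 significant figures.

Fraction remaining after one interval: e^(−kτ) = e^(−0.02750 × 37.0) = 0.3615
R = 1 / (1 − 0.3615) = 1.566
Css,max = 12.1 × 1.566 = 18.95 µg/mL
Css,min = Css,max × e^(−kτ) = 18.95 × 0.3615 ≈ 6.85 µg/mL

6.85 µg/mL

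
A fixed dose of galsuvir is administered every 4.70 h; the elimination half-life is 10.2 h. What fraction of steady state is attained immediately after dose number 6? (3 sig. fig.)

k = ln 2 / 10.2 = 0.06796 h⁻¹
f_n = 1 − e^(−nkτ) = 1 − e^(−6 × 0.06796 × 4.70) = 1 − e^(−1.916) = 1 − 0.1471 ≈ 0.853

0.853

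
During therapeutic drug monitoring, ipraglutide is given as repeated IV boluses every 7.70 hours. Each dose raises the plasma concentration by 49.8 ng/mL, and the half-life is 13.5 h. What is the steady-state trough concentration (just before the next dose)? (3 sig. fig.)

103 ng/mL

k = ln 2 / 13.5 = 0.05134 h⁻¹
Fraction remaining after one interval: e^(−kτ) = e^(−0.05134 × 7.70) = 0.6734
R = 1 / (1 − 0.6734) = 3.062
Css,max = 49.8 × 3.062 = 152.5 ng/mL
Css,min = Css,max × e^(−kτ) = 152.5 × 0.6734 ≈ 103 ng/mL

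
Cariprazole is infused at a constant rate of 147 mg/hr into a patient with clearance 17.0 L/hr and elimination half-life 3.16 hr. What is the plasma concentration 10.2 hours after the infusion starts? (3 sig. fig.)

Css = rate / CL = 147 / 17.0 = 8.647 µg/mL
k = ln 2 / 3.16 = 0.2194 hr⁻¹
C(t) = Css (1 − e^(−kt)) = 8.647 × (1 − e^(−2.237)) = 8.647 × 0.8933 ≈ 7.72 µg/mL

7.72 µg/mL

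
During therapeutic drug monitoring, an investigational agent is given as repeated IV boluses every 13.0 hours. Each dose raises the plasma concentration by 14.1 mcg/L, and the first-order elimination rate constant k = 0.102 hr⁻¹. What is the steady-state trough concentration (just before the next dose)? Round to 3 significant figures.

Fraction remaining after one interval: e^(−kτ) = e^(−0.1020 × 13.0) = 0.2655
R = 1 / (1 − 0.2655) = 1.362
Css,max = 14.1 × 1.362 = 19.20 mcg/L
Css,min = Css,max × e^(−kτ) = 19.20 × 0.2655 ≈ 5.10 mcg/L

5.10 mcg/L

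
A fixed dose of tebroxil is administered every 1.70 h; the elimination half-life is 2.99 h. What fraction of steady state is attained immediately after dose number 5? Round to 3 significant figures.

k = ln 2 / 2.99 = 0.2318 h⁻¹
f_n = 1 − e^(−nkτ) = 1 − e^(−5 × 0.2318 × 1.70) = 1 − e^(−1.970) = 1 − 0.1394 ≈ 0.861

0.861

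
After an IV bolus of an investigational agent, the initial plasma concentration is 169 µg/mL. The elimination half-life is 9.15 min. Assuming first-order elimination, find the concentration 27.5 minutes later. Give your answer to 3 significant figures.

21.0 µg/mL

k = ln 2 / 9.15 = 0.07575 min⁻¹
C(t) = C₀ e^(−kt) = 169 × e^(−0.07575 × 27.5) = 169 × e^(−2.083) = 169 × 0.1245 ≈ 21.0 µg/mL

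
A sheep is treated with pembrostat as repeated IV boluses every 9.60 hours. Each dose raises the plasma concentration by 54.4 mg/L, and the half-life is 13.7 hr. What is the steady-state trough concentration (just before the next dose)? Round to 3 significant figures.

87.0 mg/L

k = ln 2 / 13.7 = 0.05059 hr⁻¹
Fraction remaining after one interval: e^(−kτ) = e^(−0.05059 × 9.60) = 0.6153
R = 1 / (1 − 0.6153) = 2.599
Css,max = 54.4 × 2.599 = 141.4 mg/L
Css,min = Css,max × e^(−kτ) = 141.4 × 0.6153 ≈ 87.0 mg/L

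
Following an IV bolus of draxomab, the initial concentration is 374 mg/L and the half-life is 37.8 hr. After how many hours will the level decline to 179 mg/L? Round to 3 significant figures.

k = ln 2 / 37.8 = 0.01834 hr⁻¹
C(t) = C₀ e^(−kt)  ⇒  t = ln(C₀/C) / k
t = ln(374/179) / 0.01834 = 0.7369 / 0.01834 ≈ 40.2 hours

40.2 hours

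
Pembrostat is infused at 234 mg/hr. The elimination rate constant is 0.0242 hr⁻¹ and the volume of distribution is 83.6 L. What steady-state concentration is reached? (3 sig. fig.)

116 µg/mL

CL = k · V = 0.0242 × 83.6 = 2.023 L/hr
Css = rate / CL = 234 / 2.023 ≈ 116 µg/mL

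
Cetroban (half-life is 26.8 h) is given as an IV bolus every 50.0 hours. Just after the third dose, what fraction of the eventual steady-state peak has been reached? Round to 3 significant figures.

k = ln 2 / 26.8 = 0.02586 h⁻¹
f_n = 1 − e^(−nkτ) = 1 − e^(−3 × 0.02586 × 50.0) = 1 − e^(−3.880) = 1 − 0.02066 ≈ 0.979

0.979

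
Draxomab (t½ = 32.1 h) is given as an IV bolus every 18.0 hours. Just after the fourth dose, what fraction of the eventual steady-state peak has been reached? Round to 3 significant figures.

0.789

k = ln 2 / 32.1 = 0.02159 h⁻¹
f_n = 1 − e^(−nkτ) = 1 − e^(−4 × 0.02159 × 18.0) = 1 − e^(−1.555) = 1 − 0.2112 ≈ 0.789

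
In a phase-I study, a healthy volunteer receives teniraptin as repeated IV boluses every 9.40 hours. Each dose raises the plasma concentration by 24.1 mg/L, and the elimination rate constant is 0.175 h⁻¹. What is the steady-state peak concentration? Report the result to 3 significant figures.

29.9 mg/L

Fraction remaining after one interval: e^(−kτ) = e^(−0.1750 × 9.40) = 0.1930
R = 1 / (1 − 0.1930) = 1.239
Css,max = 24.1 × 1.239 ≈ 29.9 mg/L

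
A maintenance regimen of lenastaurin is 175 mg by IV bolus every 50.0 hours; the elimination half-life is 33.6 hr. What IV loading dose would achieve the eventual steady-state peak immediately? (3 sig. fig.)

272 mg

k = ln 2 / 33.6 = 0.02063 hr⁻¹
Accumulation ratio R = 1 / (1 − e^(−kτ)) = 1 / (1 − e^(−0.02063×50.0)) = 1 / (1 − 0.3565) = 1.554
Loading dose = maintenance dose × R = 175 × 1.554 ≈ 272 mg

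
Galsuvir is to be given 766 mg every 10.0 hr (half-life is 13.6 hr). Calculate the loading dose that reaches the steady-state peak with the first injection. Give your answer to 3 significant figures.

k = ln 2 / 13.6 = 0.05097 hr⁻¹
Accumulation ratio R = 1 / (1 − e^(−kτ)) = 1 / (1 − e^(−0.05097×10.0)) = 1 / (1 − 0.6007) = 2.504
Loading dose = maintenance dose × R = 766 × 2.504 ≈ 1920 mg

1920 mg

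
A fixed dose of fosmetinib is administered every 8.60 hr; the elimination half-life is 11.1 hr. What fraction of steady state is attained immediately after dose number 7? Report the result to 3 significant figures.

k = ln 2 / 11.1 = 0.06245 hr⁻¹
f_n = 1 − e^(−nkτ) = 1 − e^(−7 × 0.06245 × 8.60) = 1 − e^(−3.759) = 1 − 0.02330 ≈ 0.977

0.977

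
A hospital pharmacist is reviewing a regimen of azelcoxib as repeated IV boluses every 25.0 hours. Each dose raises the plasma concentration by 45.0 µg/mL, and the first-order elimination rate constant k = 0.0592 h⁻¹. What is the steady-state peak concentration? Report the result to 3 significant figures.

Fraction remaining after one interval: e^(−kτ) = e^(−0.05920 × 25.0) = 0.2276
R = 1 / (1 − 0.2276) = 1.295
Css,max = 45.0 × 1.295 ≈ 58.3 µg/mL

58.3 µg/mL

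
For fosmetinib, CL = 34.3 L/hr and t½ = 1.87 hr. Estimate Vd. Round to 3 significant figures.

92.5 L

k = ln 2 / t½ = ln 2 / 1.87 = 0.3707 hr⁻¹
V = CL / k = 34.3 / 0.3707 ≈ 92.5 L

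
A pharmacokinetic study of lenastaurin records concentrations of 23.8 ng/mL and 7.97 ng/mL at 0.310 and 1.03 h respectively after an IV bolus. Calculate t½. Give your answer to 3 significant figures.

k = ln(C₁/C₂) / (t₂ − t₁) = ln(23.8/7.97) / (1.03 − 0.310)
  = 1.094 / 0.7200 = 1.519 h⁻¹
t½ = ln 2 / k = ln 2 / 1.519 ≈ 0.456 hours

0.456 hours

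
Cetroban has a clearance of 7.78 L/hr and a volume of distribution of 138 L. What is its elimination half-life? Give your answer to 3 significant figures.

k = CL / V = 7.78 / 138 = 0.05638 hr⁻¹
t½ = ln 2 / k = ln 2 / 0.05638 ≈ 12.3 hours

12.3 hours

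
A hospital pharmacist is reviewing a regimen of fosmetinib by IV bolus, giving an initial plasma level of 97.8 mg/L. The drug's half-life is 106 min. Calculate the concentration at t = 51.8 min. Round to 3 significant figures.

k = ln 2 / 106 = 0.006539 min⁻¹
51.8 min is 0.4887 half-lives, so C = 97.8 × (1/2)^0.4887 = 97.8 × 0.7127 ≈ 69.7 mg/L

69.7 mg/L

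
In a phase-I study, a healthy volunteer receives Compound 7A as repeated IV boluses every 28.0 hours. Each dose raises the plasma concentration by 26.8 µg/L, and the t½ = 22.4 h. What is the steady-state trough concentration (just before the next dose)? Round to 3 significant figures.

19.4 µg/L

k = ln 2 / 22.4 = 0.03094 h⁻¹
Fraction remaining after one interval: e^(−kτ) = e^(−0.03094 × 28.0) = 0.4204
R = 1 / (1 − 0.4204) = 1.725
Css,max = 26.8 × 1.725 = 46.24 µg/L
Css,min = Css,max × e^(−kτ) = 46.24 × 0.4204 ≈ 19.4 µg/L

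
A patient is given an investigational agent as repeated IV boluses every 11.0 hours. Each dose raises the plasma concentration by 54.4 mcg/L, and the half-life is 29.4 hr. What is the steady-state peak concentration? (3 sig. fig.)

238 mcg/L

k = ln 2 / 29.4 = 0.02358 hr⁻¹
Fraction remaining after one interval: e^(−kτ) = e^(−0.02358 × 11.0) = 0.7716
R = 1 / (1 − 0.7716) = 4.378
Css,max = 54.4 × 4.378 ≈ 238 mcg/L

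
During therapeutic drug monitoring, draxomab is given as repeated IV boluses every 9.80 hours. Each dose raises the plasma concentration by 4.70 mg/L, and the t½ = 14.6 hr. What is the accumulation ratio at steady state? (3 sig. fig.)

k = ln 2 / 14.6 = 0.04748 hr⁻¹
Fraction remaining after one interval: e^(−kτ) = e^(−0.04748 × 9.80) = 0.6280
R = 1 / (1 − 0.6280) = 1 / 0.3720 ≈ 2.69

2.69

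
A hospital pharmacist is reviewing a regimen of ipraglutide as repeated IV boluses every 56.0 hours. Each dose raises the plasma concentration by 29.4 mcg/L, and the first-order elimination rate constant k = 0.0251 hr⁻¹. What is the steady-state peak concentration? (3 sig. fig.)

39.0 mcg/L

Fraction remaining after one interval: e^(−kτ) = e^(−0.02510 × 56.0) = 0.2452
R = 1 / (1 − 0.2452) = 1.325
Css,max = 29.4 × 1.325 ≈ 39.0 mcg/L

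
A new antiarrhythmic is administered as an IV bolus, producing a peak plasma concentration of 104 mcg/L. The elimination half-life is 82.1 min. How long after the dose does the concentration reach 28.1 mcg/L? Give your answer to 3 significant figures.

155 minutes

k = ln 2 / 82.1 = 0.008443 min⁻¹
C(t) = C₀ e^(−kt)  ⇒  t = ln(C₀/C) / k
t = ln(104/28.1) / 0.008443 = 1.309 / 0.008443 ≈ 155 minutes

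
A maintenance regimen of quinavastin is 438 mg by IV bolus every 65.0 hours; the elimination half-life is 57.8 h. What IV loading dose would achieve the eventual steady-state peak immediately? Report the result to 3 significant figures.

809 mg

k = ln 2 / 57.8 = 0.01199 h⁻¹
Accumulation ratio R = 1 / (1 − e^(−kτ)) = 1 / (1 − e^(−0.01199×65.0)) = 1 / (1 − 0.4586) = 1.847
Loading dose = maintenance dose × R = 438 × 1.847 ≈ 809 mg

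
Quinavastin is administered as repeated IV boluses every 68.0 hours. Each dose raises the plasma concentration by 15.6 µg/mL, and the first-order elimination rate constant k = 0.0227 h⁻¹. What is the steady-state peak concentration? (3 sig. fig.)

19.8 µg/mL

Fraction remaining after one interval: e^(−kτ) = e^(−0.02270 × 68.0) = 0.2136
R = 1 / (1 − 0.2136) = 1.272
Css,max = 15.6 × 1.272 ≈ 19.8 µg/mL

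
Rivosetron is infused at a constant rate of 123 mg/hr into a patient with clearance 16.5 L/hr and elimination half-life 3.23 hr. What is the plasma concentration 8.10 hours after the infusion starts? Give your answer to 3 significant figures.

6.14 mg/L

Css = rate / CL = 123 / 16.5 = 7.455 mg/L
k = ln 2 / 3.23 = 0.2146 hr⁻¹
C(t) = Css (1 − e^(−kt)) = 7.455 × (1 − e^(−1.738)) = 7.455 × 0.8242 ≈ 6.14 mg/L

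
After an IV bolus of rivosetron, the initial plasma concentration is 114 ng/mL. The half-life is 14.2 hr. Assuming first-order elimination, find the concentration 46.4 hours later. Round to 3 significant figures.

11.8 ng/mL

k = ln 2 / 14.2 = 0.04881 hr⁻¹
C(t) = C₀ e^(−kt) = 114 × e^(−0.04881 × 46.4) = 114 × e^(−2.265) = 114 × 0.1038 ≈ 11.8 ng/mL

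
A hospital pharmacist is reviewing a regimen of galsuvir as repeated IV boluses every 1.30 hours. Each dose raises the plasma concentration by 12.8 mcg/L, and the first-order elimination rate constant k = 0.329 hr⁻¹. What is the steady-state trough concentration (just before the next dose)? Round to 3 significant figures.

Fraction remaining after one interval: e^(−kτ) = e^(−0.3290 × 1.30) = 0.6520
R = 1 / (1 − 0.6520) = 2.874
Css,max = 12.8 × 2.874 = 36.78 mcg/L
Css,min = Css,max × e^(−kτ) = 36.78 × 0.6520 ≈ 24.0 mcg/L

24.0 mcg/L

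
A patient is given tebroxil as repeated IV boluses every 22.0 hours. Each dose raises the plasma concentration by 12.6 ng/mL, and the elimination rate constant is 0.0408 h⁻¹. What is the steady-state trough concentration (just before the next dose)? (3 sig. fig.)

8.67 ng/mL

Fraction remaining after one interval: e^(−kτ) = e^(−0.04080 × 22.0) = 0.4075
R = 1 / (1 − 0.4075) = 1.688
Css,max = 12.6 × 1.688 = 21.27 ng/mL
Css,min = Css,max × e^(−kτ) = 21.27 × 0.4075 ≈ 8.67 ng/mL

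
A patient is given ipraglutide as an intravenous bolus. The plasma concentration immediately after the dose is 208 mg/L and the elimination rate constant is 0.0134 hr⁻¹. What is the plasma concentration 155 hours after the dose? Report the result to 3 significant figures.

26.1 mg/L

C(t) = C₀ e^(−kt) = 208 × e^(−0.01340 × 155) = 208 × e^(−2.077) = 208 × 0.1253 ≈ 26.1 mg/L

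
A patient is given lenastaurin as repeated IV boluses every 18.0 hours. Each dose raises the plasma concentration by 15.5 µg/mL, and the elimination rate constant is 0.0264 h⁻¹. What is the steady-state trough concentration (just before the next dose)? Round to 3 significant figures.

25.5 µg/mL

Fraction remaining after one interval: e^(−kτ) = e^(−0.02640 × 18.0) = 0.6218
R = 1 / (1 − 0.6218) = 2.644
Css,max = 15.5 × 2.644 = 40.98 µg/mL
Css,min = Css,max × e^(−kτ) = 40.98 × 0.6218 ≈ 25.5 µg/mL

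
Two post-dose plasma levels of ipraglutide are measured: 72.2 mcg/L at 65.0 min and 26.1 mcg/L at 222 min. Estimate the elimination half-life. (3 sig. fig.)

107 minutes

k = ln(C₁/C₂) / (t₂ − t₁) = ln(72.2/26.1) / (222 − 65.0)
  = 1.018 / 157.0 = 0.006481 min⁻¹
t½ = ln 2 / k = ln 2 / 0.006481 ≈ 107 minutes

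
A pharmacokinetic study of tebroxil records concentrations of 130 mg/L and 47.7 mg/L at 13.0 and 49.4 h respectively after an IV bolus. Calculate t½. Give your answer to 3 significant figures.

k = ln(C₁/C₂) / (t₂ − t₁) = ln(130/47.7) / (49.4 − 13.0)
  = 1.003 / 36.40 = 0.02754 h⁻¹
t½ = ln 2 / k = ln 2 / 0.02754 ≈ 25.2 hours

25.2 hours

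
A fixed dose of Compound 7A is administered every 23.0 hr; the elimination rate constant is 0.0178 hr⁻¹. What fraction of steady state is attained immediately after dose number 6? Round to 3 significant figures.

f_n = 1 − e^(−nkτ) = 1 − e^(−6 × 0.01780 × 23.0) = 1 − e^(−2.456) = 1 − 0.08574 ≈ 0.914

0.914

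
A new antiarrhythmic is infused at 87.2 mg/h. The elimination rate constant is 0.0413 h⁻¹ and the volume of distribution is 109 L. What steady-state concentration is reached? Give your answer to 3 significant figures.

CL = k · V = 0.0413 × 109 = 4.502 L/h
Css = rate / CL = 87.2 / 4.502 ≈ 19.4 µg/mL

19.4 µg/mL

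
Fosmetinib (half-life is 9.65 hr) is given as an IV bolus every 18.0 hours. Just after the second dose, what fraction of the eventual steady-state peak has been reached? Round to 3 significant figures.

0.925

k = ln 2 / 9.65 = 0.07183 hr⁻¹
f_n = 1 − e^(−nkτ) = 1 − e^(−2 × 0.07183 × 18.0) = 1 − e^(−2.586) = 1 − 0.07533 ≈ 0.925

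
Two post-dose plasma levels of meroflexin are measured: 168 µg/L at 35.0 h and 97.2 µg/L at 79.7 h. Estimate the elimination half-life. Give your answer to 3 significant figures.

56.6 hours

k = ln(C₁/C₂) / (t₂ − t₁) = ln(168/97.2) / (79.7 − 35.0)
  = 0.5472 / 44.70 = 0.01224 h⁻¹
t½ = ln 2 / k = ln 2 / 0.01224 ≈ 56.6 hours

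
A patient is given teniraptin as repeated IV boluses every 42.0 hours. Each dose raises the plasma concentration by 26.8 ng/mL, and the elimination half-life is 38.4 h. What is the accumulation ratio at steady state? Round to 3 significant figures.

k = ln 2 / 38.4 = 0.01805 h⁻¹
Fraction remaining after one interval: e^(−kτ) = e^(−0.01805 × 42.0) = 0.4685
R = 1 / (1 − 0.4685) = 1 / 0.5315 ≈ 1.88

1.88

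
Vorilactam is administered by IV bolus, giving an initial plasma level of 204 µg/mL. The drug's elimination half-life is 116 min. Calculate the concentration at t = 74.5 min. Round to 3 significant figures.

131 µg/mL

k = ln 2 / 116 = 0.005975 min⁻¹
C(t) = C₀ e^(−kt) = 204 × e^(−0.005975 × 74.5) = 204 × e^(−0.4452) = 204 × 0.6407 ≈ 131 µg/mL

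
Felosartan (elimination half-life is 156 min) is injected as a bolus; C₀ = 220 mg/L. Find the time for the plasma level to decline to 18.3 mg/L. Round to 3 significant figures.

560 minutes

k = ln 2 / 156 = 0.004443 min⁻¹
C(t) = C₀ e^(−kt)  ⇒  t = ln(C₀/C) / k
t = ln(220/18.3) / 0.004443 = 2.487 / 0.004443 ≈ 560 minutes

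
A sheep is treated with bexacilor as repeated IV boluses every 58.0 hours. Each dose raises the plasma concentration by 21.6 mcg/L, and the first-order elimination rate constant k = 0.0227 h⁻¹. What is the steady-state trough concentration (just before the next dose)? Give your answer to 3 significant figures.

Fraction remaining after one interval: e^(−kτ) = e^(−0.02270 × 58.0) = 0.2680
R = 1 / (1 − 0.2680) = 1.366
Css,max = 21.6 × 1.366 = 29.51 mcg/L
Css,min = Css,max × e^(−kτ) = 29.51 × 0.2680 ≈ 7.91 mcg/L

7.91 mcg/L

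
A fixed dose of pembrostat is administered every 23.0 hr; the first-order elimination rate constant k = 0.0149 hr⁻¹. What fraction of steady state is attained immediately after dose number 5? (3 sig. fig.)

f_n = 1 − e^(−nkτ) = 1 − e^(−5 × 0.01490 × 23.0) = 1 − e^(−1.714) = 1 − 0.1802 ≈ 0.820

0.820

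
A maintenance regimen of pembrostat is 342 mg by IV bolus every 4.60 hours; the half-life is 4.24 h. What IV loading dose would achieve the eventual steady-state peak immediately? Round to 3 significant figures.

k = ln 2 / 4.24 = 0.1635 h⁻¹
Accumulation ratio R = 1 / (1 − e^(−kτ)) = 1 / (1 − e^(−0.1635×4.60)) = 1 / (1 − 0.4714) = 1.892
Loading dose = maintenance dose × R = 342 × 1.892 ≈ 647 mg

647 mg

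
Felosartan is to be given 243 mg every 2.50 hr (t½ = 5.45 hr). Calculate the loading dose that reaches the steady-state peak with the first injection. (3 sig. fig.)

892 mg

k = ln 2 / 5.45 = 0.1272 hr⁻¹
Accumulation ratio R = 1 / (1 − e^(−kτ)) = 1 / (1 − e^(−0.1272×2.50)) = 1 / (1 − 0.7276) = 3.672
Loading dose = maintenance dose × R = 243 × 3.672 ≈ 892 mg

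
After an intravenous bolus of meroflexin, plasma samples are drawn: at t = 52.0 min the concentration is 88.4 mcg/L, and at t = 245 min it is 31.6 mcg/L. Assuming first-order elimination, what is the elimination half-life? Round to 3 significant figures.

k = ln(C₁/C₂) / (t₂ − t₁) = ln(88.4/31.6) / (245 − 52.0)
  = 1.029 / 193.0 = 0.005330 min⁻¹
t½ = ln 2 / k = ln 2 / 0.005330 ≈ 130 minutes

130 minutes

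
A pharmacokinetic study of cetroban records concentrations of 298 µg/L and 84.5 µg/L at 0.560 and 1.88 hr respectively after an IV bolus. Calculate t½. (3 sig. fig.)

0.726 hours

k = ln(C₁/C₂) / (t₂ − t₁) = ln(298/84.5) / (1.88 − 0.560)
  = 1.260 / 1.320 = 0.9548 hr⁻¹
t½ = ln 2 / k = ln 2 / 0.9548 ≈ 0.726 hours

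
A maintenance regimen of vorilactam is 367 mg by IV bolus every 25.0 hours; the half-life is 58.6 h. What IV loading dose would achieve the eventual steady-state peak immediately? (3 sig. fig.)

k = ln 2 / 58.6 = 0.01183 h⁻¹
Accumulation ratio R = 1 / (1 − e^(−kτ)) = 1 / (1 − e^(−0.01183×25.0)) = 1 / (1 − 0.7440) = 3.906
Loading dose = maintenance dose × R = 367 × 3.906 ≈ 1430 mg

1430 mg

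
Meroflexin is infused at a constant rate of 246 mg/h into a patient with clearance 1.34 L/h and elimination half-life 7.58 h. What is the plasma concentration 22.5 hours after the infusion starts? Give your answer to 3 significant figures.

160 mg/L

Css = rate / CL = 246 / 1.34 = 183.6 mg/L
k = ln 2 / 7.58 = 0.09144 h⁻¹
C(t) = Css (1 − e^(−kt)) = 183.6 × (1 − e^(−2.057)) = 183.6 × 0.8722 ≈ 160 mg/L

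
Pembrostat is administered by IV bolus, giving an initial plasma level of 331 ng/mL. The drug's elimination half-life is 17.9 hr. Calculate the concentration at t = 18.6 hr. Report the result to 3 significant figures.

161 ng/mL

k = ln 2 / 17.9 = 0.03872 hr⁻¹
18.6 hr is 1.039 half-lives, so C = 331 × (1/2)^1.039 = 331 × 0.4866 ≈ 161 ng/mL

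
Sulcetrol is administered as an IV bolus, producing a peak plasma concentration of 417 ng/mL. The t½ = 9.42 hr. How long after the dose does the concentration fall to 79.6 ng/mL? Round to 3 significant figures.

k = ln 2 / 9.42 = 0.07358 hr⁻¹
C(t) = C₀ e^(−kt)  ⇒  t = ln(C₀/C) / k
t = ln(417/79.6) / 0.07358 = 1.656 / 0.07358 ≈ 22.5 hours

22.5 hours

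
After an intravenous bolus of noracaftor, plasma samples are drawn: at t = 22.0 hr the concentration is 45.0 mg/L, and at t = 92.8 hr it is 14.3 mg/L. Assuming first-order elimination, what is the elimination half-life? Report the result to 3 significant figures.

42.8 hours

k = ln(C₁/C₂) / (t₂ − t₁) = ln(45.0/14.3) / (92.8 − 22.0)
  = 1.146 / 70.80 = 0.01619 hr⁻¹
t½ = ln 2 / k = ln 2 / 0.01619 ≈ 42.8 hours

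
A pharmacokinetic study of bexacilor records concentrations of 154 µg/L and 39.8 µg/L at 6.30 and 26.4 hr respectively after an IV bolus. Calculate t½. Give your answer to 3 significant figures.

k = ln(C₁/C₂) / (t₂ − t₁) = ln(154/39.8) / (26.4 − 6.30)
  = 1.353 / 20.10 = 0.06732 hr⁻¹
t½ = ln 2 / k = ln 2 / 0.06732 ≈ 10.3 hours

10.3 hours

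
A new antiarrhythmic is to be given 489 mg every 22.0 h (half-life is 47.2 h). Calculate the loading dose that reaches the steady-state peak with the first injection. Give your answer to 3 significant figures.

k = ln 2 / 47.2 = 0.01469 h⁻¹
Accumulation ratio R = 1 / (1 − e^(−kτ)) = 1 / (1 − e^(−0.01469×22.0)) = 1 / (1 − 0.7239) = 3.622
Loading dose = maintenance dose × R = 489 × 3.622 ≈ 1770 mg

1770 mg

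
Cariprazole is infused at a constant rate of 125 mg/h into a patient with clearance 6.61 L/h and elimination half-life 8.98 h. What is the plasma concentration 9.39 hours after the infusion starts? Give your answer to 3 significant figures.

Css = rate / CL = 125 / 6.61 = 18.91 mg/L
k = ln 2 / 8.98 = 0.07719 h⁻¹
C(t) = Css (1 − e^(−kt)) = 18.91 × (1 − e^(−0.7248)) = 18.91 × 0.5156 ≈ 9.75 mg/L

9.75 mg/L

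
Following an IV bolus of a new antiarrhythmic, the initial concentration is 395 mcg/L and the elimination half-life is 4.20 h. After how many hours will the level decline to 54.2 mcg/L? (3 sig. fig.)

12.0 hours

k = ln 2 / 4.20 = 0.1650 h⁻¹
C(t) = C₀ e^(−kt)  ⇒  t = ln(C₀/C) / k
t = ln(395/54.2) / 0.1650 = 1.986 / 0.1650 ≈ 12.0 hours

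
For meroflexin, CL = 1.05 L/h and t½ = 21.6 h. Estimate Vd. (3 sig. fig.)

32.7 L

k = ln 2 / t½ = ln 2 / 21.6 = 0.03209 h⁻¹
V = CL / k = 1.05 / 0.03209 ≈ 32.7 L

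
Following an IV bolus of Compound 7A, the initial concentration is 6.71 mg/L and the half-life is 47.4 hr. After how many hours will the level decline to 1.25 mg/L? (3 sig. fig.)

k = ln 2 / 47.4 = 0.01462 hr⁻¹
C(t) = C₀ e^(−kt)  ⇒  t = ln(C₀/C) / k
t = ln(6.71/1.25) / 0.01462 = 1.680 / 0.01462 ≈ 115 hours

115 hours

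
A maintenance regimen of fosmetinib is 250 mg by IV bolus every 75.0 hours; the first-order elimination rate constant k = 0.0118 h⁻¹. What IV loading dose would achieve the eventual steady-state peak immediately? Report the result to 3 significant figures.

Accumulation ratio R = 1 / (1 − e^(−kτ)) = 1 / (1 − e^(−0.01180×75.0)) = 1 / (1 − 0.4127) = 1.703
Loading dose = maintenance dose × R = 250 × 1.703 ≈ 426 mg

426 mg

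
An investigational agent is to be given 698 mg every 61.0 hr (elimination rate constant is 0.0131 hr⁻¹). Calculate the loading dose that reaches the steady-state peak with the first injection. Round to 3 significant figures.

1270 mg

Accumulation ratio R = 1 / (1 − e^(−kτ)) = 1 / (1 − e^(−0.01310×61.0)) = 1 / (1 − 0.4497) = 1.817
Loading dose = maintenance dose × R = 698 × 1.817 ≈ 1270 mg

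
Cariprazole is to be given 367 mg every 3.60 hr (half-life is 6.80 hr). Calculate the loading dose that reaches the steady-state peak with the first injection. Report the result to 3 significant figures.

1190 mg

k = ln 2 / 6.80 = 0.1019 hr⁻¹
Accumulation ratio R = 1 / (1 − e^(−kτ)) = 1 / (1 − e^(−0.1019×3.60)) = 1 / (1 − 0.6928) = 3.256
Loading dose = maintenance dose × R = 367 × 3.256 ≈ 1190 mg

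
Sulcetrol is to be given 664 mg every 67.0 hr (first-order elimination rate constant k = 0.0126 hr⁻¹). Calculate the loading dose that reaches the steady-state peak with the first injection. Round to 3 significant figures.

1160 mg

Accumulation ratio R = 1 / (1 − e^(−kτ)) = 1 / (1 − e^(−0.01260×67.0)) = 1 / (1 − 0.4299) = 1.754
Loading dose = maintenance dose × R = 664 × 1.754 ≈ 1160 mg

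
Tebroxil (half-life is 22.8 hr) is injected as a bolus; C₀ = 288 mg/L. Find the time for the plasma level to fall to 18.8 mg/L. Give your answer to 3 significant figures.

k = ln 2 / 22.8 = 0.03040 hr⁻¹
C(t) = C₀ e^(−kt)  ⇒  t = ln(C₀/C) / k
t = ln(288/18.8) / 0.03040 = 2.729 / 0.03040 ≈ 89.8 hours

89.8 hours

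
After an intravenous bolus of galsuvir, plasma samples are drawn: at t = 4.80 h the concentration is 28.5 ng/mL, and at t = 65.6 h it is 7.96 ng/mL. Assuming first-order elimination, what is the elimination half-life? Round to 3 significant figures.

k = ln(C₁/C₂) / (t₂ − t₁) = ln(28.5/7.96) / (65.6 − 4.80)
  = 1.275 / 60.80 = 0.02098 h⁻¹
t½ = ln 2 / k = ln 2 / 0.02098 ≈ 33.0 hours

33.0 hours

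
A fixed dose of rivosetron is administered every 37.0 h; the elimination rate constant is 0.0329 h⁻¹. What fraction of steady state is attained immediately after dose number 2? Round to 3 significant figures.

f_n = 1 − e^(−nkτ) = 1 − e^(−2 × 0.03290 × 37.0) = 1 − e^(−2.435) = 1 − 0.08763 ≈ 0.912

0.912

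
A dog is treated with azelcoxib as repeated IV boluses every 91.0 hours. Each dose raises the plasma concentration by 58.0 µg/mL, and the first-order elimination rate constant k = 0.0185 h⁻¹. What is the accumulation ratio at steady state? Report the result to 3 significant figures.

Fraction remaining after one interval: e^(−kτ) = e^(−0.01850 × 91.0) = 0.1857
R = 1 / (1 − 0.1857) = 1 / 0.8143 ≈ 1.23

1.23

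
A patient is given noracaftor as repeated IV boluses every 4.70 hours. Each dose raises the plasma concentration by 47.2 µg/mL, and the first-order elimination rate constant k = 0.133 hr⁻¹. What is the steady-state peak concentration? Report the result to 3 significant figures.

102 µg/mL

Fraction remaining after one interval: e^(−kτ) = e^(−0.1330 × 4.70) = 0.5352
R = 1 / (1 − 0.5352) = 2.151
Css,max = 47.2 × 2.151 ≈ 102 µg/mL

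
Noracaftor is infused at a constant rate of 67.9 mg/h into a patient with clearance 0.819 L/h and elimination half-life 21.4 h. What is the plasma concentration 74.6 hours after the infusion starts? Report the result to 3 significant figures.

Css = rate / CL = 67.9 / 0.819 = 82.91 µg/mL
k = ln 2 / 21.4 = 0.03239 h⁻¹
C(t) = Css (1 − e^(−kt)) = 82.91 × (1 − e^(−2.416)) = 82.91 × 0.9107 ≈ 75.5 µg/mL

75.5 µg/mL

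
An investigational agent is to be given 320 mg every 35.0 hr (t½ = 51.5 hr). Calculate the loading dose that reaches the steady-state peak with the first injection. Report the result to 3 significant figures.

852 mg

k = ln 2 / 51.5 = 0.01346 hr⁻¹
Accumulation ratio R = 1 / (1 − e^(−kτ)) = 1 / (1 − e^(−0.01346×35.0)) = 1 / (1 − 0.6243) = 2.662
Loading dose = maintenance dose × R = 320 × 2.662 ≈ 852 mg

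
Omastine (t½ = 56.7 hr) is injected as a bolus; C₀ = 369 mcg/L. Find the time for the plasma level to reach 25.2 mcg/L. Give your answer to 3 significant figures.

220 hours

k = ln 2 / 56.7 = 0.01222 hr⁻¹
C(t) = C₀ e^(−kt)  ⇒  t = ln(C₀/C) / k
t = ln(369/25.2) / 0.01222 = 2.684 / 0.01222 ≈ 220 hours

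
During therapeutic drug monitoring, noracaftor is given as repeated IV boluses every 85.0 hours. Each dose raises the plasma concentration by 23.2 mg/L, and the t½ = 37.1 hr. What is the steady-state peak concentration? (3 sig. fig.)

29.2 mg/L

k = ln 2 / 37.1 = 0.01868 hr⁻¹
Fraction remaining after one interval: e^(−kτ) = e^(−0.01868 × 85.0) = 0.2043
R = 1 / (1 − 0.2043) = 1.257
Css,max = 23.2 × 1.257 ≈ 29.2 mg/L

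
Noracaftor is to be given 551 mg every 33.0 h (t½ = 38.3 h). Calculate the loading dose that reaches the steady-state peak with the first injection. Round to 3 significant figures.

1230 mg

k = ln 2 / 38.3 = 0.01810 h⁻¹
Accumulation ratio R = 1 / (1 − e^(−kτ)) = 1 / (1 − e^(−0.01810×33.0)) = 1 / (1 − 0.5503) = 2.224
Loading dose = maintenance dose × R = 551 × 2.224 ≈ 1230 mg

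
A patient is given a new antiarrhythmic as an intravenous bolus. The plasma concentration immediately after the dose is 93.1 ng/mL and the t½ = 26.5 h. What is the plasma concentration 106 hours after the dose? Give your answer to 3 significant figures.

5.82 ng/mL

k = ln 2 / 26.5 = 0.02616 h⁻¹
C(t) = C₀ e^(−kt) = 93.1 × e^(−0.02616 × 106) = 93.1 × e^(−2.773) = 93.1 × 0.06250 ≈ 5.82 ng/mL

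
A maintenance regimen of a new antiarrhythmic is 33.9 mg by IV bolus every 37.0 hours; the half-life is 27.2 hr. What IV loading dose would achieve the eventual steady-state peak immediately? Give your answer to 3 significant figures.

k = ln 2 / 27.2 = 0.02548 hr⁻¹
Accumulation ratio R = 1 / (1 − e^(−kτ)) = 1 / (1 − e^(−0.02548×37.0)) = 1 / (1 − 0.3895) = 1.638
Loading dose = maintenance dose × R = 33.9 × 1.638 ≈ 55.5 mg

55.5 mg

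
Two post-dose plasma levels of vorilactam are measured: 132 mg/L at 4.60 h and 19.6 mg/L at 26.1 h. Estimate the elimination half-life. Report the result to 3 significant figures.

k = ln(C₁/C₂) / (t₂ − t₁) = ln(132/19.6) / (26.1 − 4.60)
  = 1.907 / 21.50 = 0.08871 h⁻¹
t½ = ln 2 / k = ln 2 / 0.08871 ≈ 7.81 hours

7.81 hours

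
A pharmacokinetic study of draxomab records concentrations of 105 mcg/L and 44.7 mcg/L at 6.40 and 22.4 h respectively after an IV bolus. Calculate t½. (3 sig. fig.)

13.0 hours

k = ln(C₁/C₂) / (t₂ − t₁) = ln(105/44.7) / (22.4 − 6.40)
  = 0.8540 / 16.00 = 0.05337 h⁻¹
t½ = ln 2 / k = ln 2 / 0.05337 ≈ 13.0 hours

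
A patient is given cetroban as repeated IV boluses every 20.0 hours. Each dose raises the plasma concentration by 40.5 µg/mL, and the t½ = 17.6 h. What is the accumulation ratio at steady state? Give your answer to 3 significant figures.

1.83

k = ln 2 / 17.6 = 0.03938 h⁻¹
Fraction remaining after one interval: e^(−kτ) = e^(−0.03938 × 20.0) = 0.4549
R = 1 / (1 − 0.4549) = 1 / 0.5451 ≈ 1.83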